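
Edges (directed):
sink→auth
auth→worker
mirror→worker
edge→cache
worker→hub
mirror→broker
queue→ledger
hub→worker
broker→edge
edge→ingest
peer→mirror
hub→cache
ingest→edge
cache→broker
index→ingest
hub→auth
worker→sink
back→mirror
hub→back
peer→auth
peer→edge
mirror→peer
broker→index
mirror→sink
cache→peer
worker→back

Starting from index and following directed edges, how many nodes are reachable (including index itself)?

BFS from index visits: index, ingest, edge, cache, broker, peer, auth, mirror, worker, sink, back, hub
Reachable nodes: 12 of 14 total.

12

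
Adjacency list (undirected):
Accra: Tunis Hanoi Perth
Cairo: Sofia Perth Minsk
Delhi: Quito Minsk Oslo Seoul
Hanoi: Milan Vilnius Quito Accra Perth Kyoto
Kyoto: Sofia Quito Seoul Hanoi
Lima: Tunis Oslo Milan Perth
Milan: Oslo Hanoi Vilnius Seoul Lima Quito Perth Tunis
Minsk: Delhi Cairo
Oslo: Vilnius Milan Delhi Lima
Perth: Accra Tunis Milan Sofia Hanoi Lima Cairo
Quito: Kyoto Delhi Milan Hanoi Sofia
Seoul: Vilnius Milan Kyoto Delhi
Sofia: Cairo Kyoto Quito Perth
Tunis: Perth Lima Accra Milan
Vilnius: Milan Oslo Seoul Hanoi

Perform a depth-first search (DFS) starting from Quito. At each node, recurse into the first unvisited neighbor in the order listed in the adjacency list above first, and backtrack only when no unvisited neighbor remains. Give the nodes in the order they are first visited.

Visit Quito
Quito → Kyoto
Kyoto → Sofia
Sofia → Cairo
Cairo → Perth
Perth → Accra
Accra → Tunis
Tunis → Lima
Lima → Oslo
Oslo → Vilnius
Vilnius → Milan
Milan → Hanoi
Milan → Seoul
Seoul → Delhi
Delhi → Minsk

Quito, Kyoto, Sofia, Cairo, Perth, Accra, Tunis, Lima, Oslo, Vilnius, Milan, Hanoi, Seoul, Delhi, Minsk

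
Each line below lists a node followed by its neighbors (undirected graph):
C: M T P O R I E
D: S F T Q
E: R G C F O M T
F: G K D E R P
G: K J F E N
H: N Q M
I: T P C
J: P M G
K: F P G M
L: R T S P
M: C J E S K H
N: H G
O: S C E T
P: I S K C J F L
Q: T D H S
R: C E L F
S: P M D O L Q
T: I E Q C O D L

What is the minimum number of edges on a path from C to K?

2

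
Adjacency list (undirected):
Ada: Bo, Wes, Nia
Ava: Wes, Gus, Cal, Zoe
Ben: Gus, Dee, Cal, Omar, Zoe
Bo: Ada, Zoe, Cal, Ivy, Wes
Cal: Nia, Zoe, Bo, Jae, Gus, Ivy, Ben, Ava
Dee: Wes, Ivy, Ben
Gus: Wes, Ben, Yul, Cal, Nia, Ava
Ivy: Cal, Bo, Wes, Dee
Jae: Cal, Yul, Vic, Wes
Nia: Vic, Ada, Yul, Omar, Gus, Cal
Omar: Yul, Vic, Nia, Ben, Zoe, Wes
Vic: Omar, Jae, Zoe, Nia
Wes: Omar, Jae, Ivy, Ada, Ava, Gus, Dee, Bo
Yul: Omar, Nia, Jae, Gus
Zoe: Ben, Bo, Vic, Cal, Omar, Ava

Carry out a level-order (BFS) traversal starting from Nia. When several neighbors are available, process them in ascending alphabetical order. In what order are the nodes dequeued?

Nia Ada Cal Gus Omar Vic Yul Bo Wes Ava Ben Ivy Jae Zoe Dee

Visit Nia; enqueue Ada, Cal, Gus, Omar, Vic, Yul → queue [Ada, Cal, Gus, Omar, Vic, Yul]
Visit Ada; enqueue Bo, Wes → queue [Cal, Gus, Omar, Vic, Yul, Bo, Wes]
Visit Cal; enqueue Ava, Ben, Ivy, Jae, Zoe → queue [Gus, Omar, Vic, Yul, Bo, Wes, Ava, Ben, Ivy, Jae, Zoe]
Visit Gus → queue [Omar, Vic, Yul, Bo, Wes, Ava, Ben, Ivy, Jae, Zoe]
Visit Omar → queue [Vic, Yul, Bo, Wes, Ava, Ben, Ivy, Jae, Zoe]
Visit Vic → queue [Yul, Bo, Wes, Ava, Ben, Ivy, Jae, Zoe]
Visit Yul → queue [Bo, Wes, Ava, Ben, Ivy, Jae, Zoe]
Visit Bo → queue [Wes, Ava, Ben, Ivy, Jae, Zoe]
Visit Wes; enqueue Dee → queue [Ava, Ben, Ivy, Jae, Zoe, Dee]
Visit Ava → queue [Ben, Ivy, Jae, Zoe, Dee]
Visit Ben → queue [Ivy, Jae, Zoe, Dee]
Visit Ivy → queue [Jae, Zoe, Dee]
Visit Jae → queue [Zoe, Dee]
Visit Zoe → queue [Dee]
Visit Dee → queue []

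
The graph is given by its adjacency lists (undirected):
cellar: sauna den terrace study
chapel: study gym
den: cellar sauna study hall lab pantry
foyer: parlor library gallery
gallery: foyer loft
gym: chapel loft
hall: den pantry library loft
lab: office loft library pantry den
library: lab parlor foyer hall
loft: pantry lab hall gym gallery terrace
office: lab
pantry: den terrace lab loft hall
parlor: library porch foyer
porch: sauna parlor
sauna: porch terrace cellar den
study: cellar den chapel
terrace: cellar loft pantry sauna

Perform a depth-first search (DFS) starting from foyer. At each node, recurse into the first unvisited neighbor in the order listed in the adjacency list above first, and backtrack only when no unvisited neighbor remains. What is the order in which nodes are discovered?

Visit foyer
foyer → parlor
parlor → library
library → lab
lab → office
lab → loft
loft → pantry
pantry → den
den → cellar
cellar → sauna
sauna → porch
sauna → terrace
cellar → study
study → chapel
chapel → gym
den → hall
loft → gallery

foyer parlor library lab office loft pantry den cellar sauna porch terrace study chapel gym hall gallery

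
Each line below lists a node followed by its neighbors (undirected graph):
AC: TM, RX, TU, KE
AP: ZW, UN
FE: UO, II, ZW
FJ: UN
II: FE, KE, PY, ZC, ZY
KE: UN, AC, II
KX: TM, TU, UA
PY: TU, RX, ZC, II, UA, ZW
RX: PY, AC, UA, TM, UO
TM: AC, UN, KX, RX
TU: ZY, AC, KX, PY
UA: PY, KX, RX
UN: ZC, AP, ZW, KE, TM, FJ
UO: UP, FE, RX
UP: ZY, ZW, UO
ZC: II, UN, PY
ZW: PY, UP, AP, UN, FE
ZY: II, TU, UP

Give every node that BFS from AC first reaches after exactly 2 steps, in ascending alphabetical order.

II, KX, PY, UA, UN, UO, ZY

Level 0: AC
Level 1: KE, RX, TM, TU
Level 2: II, KX, PY, UA, UN, UO, ZY
Level 3: AP, FE, FJ, UP, ZC, ZW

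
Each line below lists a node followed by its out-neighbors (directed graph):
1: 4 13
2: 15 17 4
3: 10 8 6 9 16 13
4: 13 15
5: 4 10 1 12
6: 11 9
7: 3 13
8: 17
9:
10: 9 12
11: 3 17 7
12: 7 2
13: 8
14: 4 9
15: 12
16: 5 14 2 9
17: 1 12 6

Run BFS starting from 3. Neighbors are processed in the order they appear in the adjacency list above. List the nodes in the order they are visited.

3 -> 10 -> 8 -> 6 -> 9 -> 16 -> 13 -> 12 -> 17 -> 11 -> 5 -> 14 -> 2 -> 7 -> 1 -> 4 -> 15

Visit 3; enqueue 10, 8, 6, 9, 16, 13 → queue [10, 8, 6, 9, 16, 13]
Visit 10; enqueue 12 → queue [8, 6, 9, 16, 13, 12]
Visit 8; enqueue 17 → queue [6, 9, 16, 13, 12, 17]
Visit 6; enqueue 11 → queue [9, 16, 13, 12, 17, 11]
Visit 9 → queue [16, 13, 12, 17, 11]
Visit 16; enqueue 5, 14, 2 → queue [13, 12, 17, 11, 5, 14, 2]
Visit 13 → queue [12, 17, 11, 5, 14, 2]
Visit 12; enqueue 7 → queue [17, 11, 5, 14, 2, 7]
Visit 17; enqueue 1 → queue [11, 5, 14, 2, 7, 1]
Visit 11 → queue [5, 14, 2, 7, 1]
Visit 5; enqueue 4 → queue [14, 2, 7, 1, 4]
Visit 14 → queue [2, 7, 1, 4]
Visit 2; enqueue 15 → queue [7, 1, 4, 15]
Visit 7 → queue [1, 4, 15]
Visit 1 → queue [4, 15]
Visit 4 → queue [15]
Visit 15 → queue []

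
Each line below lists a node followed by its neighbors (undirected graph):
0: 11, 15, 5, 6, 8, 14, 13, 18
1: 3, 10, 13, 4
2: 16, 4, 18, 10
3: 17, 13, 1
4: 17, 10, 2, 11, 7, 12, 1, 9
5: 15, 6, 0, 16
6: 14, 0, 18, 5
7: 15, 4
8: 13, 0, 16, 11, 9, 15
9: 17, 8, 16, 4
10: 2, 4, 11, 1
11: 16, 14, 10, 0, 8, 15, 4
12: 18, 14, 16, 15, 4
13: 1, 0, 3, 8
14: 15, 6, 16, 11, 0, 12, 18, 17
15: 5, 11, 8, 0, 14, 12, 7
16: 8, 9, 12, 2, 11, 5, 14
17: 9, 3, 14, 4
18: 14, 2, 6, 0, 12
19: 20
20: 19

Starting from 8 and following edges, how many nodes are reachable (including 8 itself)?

19

BFS from 8 visits: 8, 0, 9, 11, 13, 15, 16, 5, 6, 14, 18, 4, 17, 10, 1, 3, 7, 12, 2
Reachable nodes: 19 of 21 total.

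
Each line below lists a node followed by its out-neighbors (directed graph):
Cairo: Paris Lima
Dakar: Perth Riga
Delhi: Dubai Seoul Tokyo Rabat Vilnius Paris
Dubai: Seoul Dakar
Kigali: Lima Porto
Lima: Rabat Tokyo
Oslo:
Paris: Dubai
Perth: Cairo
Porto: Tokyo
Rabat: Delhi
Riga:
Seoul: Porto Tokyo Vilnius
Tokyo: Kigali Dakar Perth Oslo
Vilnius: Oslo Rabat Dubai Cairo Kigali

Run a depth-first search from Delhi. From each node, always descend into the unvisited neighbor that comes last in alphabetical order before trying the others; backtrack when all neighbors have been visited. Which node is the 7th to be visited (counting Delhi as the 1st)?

Visit Delhi
Delhi → Vilnius
Vilnius → Rabat
Vilnius → Oslo
Vilnius → Kigali
Kigali → Porto
Porto → Tokyo
Tokyo → Perth
Perth → Cairo
Cairo → Paris
Paris → Dubai
Dubai → Seoul
Dubai → Dakar
Dakar → Riga
Cairo → Lima

Visit order: Delhi, Vilnius, Rabat, Oslo, Kigali, Porto, Tokyo, Perth, Cairo, Paris, Dubai, Seoul, Dakar, Riga, Lima

Tokyo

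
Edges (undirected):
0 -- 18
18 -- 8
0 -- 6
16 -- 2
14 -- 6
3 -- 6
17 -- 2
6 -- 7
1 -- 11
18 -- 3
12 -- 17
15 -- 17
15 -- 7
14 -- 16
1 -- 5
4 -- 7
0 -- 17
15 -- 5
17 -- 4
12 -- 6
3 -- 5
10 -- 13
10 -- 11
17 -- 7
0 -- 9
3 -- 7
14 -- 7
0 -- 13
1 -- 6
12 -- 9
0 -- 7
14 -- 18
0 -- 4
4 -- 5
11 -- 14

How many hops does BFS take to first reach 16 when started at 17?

Level 0: 17
Level 1: 0, 2, 4, 7, 12, 15
Level 2: 3, 5, 6, 9, 13, 14, 16, 18
Level 3: 1, 8, 10, 11
16 first appears at level 2.

2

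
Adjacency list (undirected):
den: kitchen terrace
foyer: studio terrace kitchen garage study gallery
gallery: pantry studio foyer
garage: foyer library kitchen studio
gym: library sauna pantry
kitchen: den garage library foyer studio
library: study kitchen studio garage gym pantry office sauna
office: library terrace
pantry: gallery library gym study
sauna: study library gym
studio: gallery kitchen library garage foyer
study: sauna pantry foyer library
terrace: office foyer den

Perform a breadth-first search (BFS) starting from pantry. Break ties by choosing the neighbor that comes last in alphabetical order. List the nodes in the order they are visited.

pantry → study → library → gym → gallery → sauna → foyer → studio → office → kitchen → garage → terrace → den

Visit pantry; enqueue study, library, gym, gallery → queue [study, library, gym, gallery]
Visit study; enqueue sauna, foyer → queue [library, gym, gallery, sauna, foyer]
Visit library; enqueue studio, office, kitchen, garage → queue [gym, gallery, sauna, foyer, studio, office, kitchen, garage]
Visit gym → queue [gallery, sauna, foyer, studio, office, kitchen, garage]
Visit gallery → queue [sauna, foyer, studio, office, kitchen, garage]
Visit sauna → queue [foyer, studio, office, kitchen, garage]
Visit foyer; enqueue terrace → queue [studio, office, kitchen, garage, terrace]
Visit studio → queue [office, kitchen, garage, terrace]
Visit office → queue [kitchen, garage, terrace]
Visit kitchen; enqueue den → queue [garage, terrace, den]
Visit garage → queue [terrace, den]
Visit terrace → queue [den]
Visit den → queue []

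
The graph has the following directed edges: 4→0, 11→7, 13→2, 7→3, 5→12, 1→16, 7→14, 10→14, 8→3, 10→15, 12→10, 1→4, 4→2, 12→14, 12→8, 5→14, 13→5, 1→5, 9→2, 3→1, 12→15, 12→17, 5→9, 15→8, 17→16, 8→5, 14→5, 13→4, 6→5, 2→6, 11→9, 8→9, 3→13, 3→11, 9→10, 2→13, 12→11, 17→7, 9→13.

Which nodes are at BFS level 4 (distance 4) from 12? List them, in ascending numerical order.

Level 0: 12
Level 1: 8, 10, 11, 14, 15, 17
Level 2: 3, 5, 7, 9, 16
Level 3: 1, 2, 13
Level 4: 4, 6
Level 5: 0

4, 6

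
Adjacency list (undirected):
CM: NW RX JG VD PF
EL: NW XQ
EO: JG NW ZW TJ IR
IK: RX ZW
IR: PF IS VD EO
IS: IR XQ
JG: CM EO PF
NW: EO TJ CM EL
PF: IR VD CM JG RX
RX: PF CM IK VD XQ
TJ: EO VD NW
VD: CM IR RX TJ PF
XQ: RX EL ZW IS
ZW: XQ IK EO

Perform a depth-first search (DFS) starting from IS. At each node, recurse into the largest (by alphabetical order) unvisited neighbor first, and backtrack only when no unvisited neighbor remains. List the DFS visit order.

IS, XQ, ZW, IK, RX, VD, TJ, NW, EO, JG, PF, IR, CM, EL

Visit IS
IS → XQ
XQ → ZW
ZW → IK
IK → RX
RX → VD
VD → TJ
TJ → NW
NW → EO
EO → JG
JG → PF
PF → IR
PF → CM
NW → EL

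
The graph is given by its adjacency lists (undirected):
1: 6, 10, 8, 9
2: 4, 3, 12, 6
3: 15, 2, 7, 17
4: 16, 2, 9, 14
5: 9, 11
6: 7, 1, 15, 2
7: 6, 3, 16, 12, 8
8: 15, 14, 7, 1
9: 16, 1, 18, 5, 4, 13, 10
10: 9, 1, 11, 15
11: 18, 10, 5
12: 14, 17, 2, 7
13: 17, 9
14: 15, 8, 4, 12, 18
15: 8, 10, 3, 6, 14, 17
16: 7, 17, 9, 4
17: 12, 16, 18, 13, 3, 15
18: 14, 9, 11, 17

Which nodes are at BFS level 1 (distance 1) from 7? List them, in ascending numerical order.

3, 6, 8, 12, 16

Level 0: 7
Level 1: 3, 6, 8, 12, 16
Level 2: 1, 2, 4, 9, 14, 15, 17
Level 3: 5, 10, 13, 18
Level 4: 11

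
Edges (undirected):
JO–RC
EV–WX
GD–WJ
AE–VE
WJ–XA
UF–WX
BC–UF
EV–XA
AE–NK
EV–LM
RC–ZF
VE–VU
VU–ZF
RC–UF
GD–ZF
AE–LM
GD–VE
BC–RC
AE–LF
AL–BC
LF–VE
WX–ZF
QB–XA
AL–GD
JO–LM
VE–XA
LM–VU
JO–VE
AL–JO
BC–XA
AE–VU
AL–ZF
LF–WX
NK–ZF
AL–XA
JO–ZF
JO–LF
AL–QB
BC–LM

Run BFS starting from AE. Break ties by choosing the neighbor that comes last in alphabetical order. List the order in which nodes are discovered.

Visit AE; enqueue VU, VE, NK, LM, LF → queue [VU, VE, NK, LM, LF]
Visit VU; enqueue ZF → queue [VE, NK, LM, LF, ZF]
Visit VE; enqueue XA, JO, GD → queue [NK, LM, LF, ZF, XA, JO, GD]
Visit NK → queue [LM, LF, ZF, XA, JO, GD]
Visit LM; enqueue EV, BC → queue [LF, ZF, XA, JO, GD, EV, BC]
Visit LF; enqueue WX → queue [ZF, XA, JO, GD, EV, BC, WX]
Visit ZF; enqueue RC, AL → queue [XA, JO, GD, EV, BC, WX, RC, AL]
Visit XA; enqueue WJ, QB → queue [JO, GD, EV, BC, WX, RC, AL, WJ, QB]
Visit JO → queue [GD, EV, BC, WX, RC, AL, WJ, QB]
Visit GD → queue [EV, BC, WX, RC, AL, WJ, QB]
Visit EV → queue [BC, WX, RC, AL, WJ, QB]
Visit BC; enqueue UF → queue [WX, RC, AL, WJ, QB, UF]
Visit WX → queue [RC, AL, WJ, QB, UF]
Visit RC → queue [AL, WJ, QB, UF]
Visit AL → queue [WJ, QB, UF]
Visit WJ → queue [QB, UF]
Visit QB → queue [UF]
Visit UF → queue []

AE, VU, VE, NK, LM, LF, ZF, XA, JO, GD, EV, BC, WX, RC, AL, WJ, QB, UF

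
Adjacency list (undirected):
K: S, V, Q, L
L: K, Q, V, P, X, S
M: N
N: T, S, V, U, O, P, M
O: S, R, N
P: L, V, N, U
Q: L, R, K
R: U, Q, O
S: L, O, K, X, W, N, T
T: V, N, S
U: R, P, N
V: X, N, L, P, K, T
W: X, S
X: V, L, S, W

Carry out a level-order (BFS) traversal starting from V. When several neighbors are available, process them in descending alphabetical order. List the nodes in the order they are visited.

Visit V; enqueue X, T, P, N, L, K → queue [X, T, P, N, L, K]
Visit X; enqueue W, S → queue [T, P, N, L, K, W, S]
Visit T → queue [P, N, L, K, W, S]
Visit P; enqueue U → queue [N, L, K, W, S, U]
Visit N; enqueue O, M → queue [L, K, W, S, U, O, M]
Visit L; enqueue Q → queue [K, W, S, U, O, M, Q]
Visit K → queue [W, S, U, O, M, Q]
Visit W → queue [S, U, O, M, Q]
Visit S → queue [U, O, M, Q]
Visit U; enqueue R → queue [O, M, Q, R]
Visit O → queue [M, Q, R]
Visit M → queue [Q, R]
Visit Q → queue [R]
Visit R → queue []

V, X, T, P, N, L, K, W, S, U, O, M, Q, R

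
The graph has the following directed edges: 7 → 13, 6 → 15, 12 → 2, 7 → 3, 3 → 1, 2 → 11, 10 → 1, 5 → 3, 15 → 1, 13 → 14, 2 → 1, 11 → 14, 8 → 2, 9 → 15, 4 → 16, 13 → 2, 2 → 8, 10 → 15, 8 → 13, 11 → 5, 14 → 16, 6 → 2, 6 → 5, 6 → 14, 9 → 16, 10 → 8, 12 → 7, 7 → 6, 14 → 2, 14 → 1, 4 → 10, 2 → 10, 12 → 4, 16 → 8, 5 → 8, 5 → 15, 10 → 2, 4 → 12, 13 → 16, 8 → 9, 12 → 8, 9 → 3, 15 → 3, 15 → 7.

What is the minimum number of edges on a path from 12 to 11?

2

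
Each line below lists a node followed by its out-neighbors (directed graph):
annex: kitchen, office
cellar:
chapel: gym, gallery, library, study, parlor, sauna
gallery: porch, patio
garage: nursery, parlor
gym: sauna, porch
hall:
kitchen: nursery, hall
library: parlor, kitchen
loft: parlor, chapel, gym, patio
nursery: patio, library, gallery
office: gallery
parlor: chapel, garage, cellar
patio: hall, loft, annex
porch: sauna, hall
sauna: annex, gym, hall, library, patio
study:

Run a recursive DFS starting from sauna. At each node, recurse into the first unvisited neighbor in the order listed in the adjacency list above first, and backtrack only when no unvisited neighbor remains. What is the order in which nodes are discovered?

sauna → annex → kitchen → nursery → patio → hall → loft → parlor → chapel → gym → porch → gallery → library → study → garage → cellar → office

Visit sauna
sauna → annex
annex → kitchen
kitchen → nursery
nursery → patio
patio → hall
patio → loft
loft → parlor
parlor → chapel
chapel → gym
gym → porch
chapel → gallery
chapel → library
chapel → study
parlor → garage
parlor → cellar
annex → office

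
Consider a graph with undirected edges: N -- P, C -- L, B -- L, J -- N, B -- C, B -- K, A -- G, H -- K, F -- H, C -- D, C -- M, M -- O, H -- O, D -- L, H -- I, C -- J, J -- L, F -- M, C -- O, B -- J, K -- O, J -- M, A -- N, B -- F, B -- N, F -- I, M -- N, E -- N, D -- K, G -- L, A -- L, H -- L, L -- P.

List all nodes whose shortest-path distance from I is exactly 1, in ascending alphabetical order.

F, H

Level 0: I
Level 1: F, H
Level 2: B, K, L, M, O
Level 3: A, C, D, G, J, N, P
Level 4: E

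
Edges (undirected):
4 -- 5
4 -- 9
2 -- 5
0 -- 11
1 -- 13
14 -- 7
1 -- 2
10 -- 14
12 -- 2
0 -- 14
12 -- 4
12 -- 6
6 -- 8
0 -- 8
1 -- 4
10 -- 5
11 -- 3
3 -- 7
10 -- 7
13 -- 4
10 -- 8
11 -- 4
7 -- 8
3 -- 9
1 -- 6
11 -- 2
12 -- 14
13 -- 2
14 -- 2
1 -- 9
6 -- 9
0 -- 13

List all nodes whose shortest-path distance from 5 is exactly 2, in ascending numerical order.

1, 7, 8, 9, 11, 12, 13, 14

Level 0: 5
Level 1: 2, 4, 10
Level 2: 1, 7, 8, 9, 11, 12, 13, 14
Level 3: 0, 3, 6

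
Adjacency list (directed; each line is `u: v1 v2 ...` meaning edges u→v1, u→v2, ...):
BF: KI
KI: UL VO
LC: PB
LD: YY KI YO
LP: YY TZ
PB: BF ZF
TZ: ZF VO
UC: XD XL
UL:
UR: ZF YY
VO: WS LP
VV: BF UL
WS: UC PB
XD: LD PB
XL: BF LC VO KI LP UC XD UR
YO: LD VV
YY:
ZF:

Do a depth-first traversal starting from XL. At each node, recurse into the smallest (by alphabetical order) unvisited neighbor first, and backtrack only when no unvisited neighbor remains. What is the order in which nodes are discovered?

Visit XL
XL → BF
BF → KI
KI → UL
KI → VO
VO → LP
LP → TZ
TZ → ZF
LP → YY
VO → WS
WS → PB
WS → UC
UC → XD
XD → LD
LD → YO
YO → VV
XL → LC
XL → UR

XL -> BF -> KI -> UL -> VO -> LP -> TZ -> ZF -> YY -> WS -> PB -> UC -> XD -> LD -> YO -> VV -> LC -> UR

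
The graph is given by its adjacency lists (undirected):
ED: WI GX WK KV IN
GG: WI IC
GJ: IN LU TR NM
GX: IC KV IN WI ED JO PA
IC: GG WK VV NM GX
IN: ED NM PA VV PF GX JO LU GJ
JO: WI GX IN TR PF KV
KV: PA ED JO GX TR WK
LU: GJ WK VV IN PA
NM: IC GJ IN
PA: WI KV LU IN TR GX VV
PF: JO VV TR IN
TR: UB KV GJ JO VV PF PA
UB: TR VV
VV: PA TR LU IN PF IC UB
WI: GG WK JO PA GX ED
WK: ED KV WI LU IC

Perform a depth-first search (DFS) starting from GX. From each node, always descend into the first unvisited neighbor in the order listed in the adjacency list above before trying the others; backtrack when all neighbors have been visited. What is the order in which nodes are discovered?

Visit GX
GX → IC
IC → GG
GG → WI
WI → WK
WK → ED
ED → KV
KV → PA
PA → LU
LU → GJ
GJ → IN
IN → NM
IN → VV
VV → TR
TR → UB
TR → JO
JO → PF

GX → IC → GG → WI → WK → ED → KV → PA → LU → GJ → IN → NM → VV → TR → UB → JO → PF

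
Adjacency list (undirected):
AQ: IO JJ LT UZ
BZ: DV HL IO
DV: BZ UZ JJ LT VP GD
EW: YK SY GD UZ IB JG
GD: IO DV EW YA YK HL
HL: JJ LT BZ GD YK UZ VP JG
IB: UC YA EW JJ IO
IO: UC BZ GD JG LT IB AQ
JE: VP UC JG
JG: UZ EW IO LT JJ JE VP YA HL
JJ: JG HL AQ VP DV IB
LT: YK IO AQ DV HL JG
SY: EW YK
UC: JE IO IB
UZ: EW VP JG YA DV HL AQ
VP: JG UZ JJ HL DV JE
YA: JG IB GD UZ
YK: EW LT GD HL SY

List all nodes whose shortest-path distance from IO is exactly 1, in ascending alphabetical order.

Level 0: IO
Level 1: AQ, BZ, GD, IB, JG, LT, UC
Level 2: DV, EW, HL, JE, JJ, UZ, VP, YA, YK
Level 3: SY

AQ, BZ, GD, IB, JG, LT, UC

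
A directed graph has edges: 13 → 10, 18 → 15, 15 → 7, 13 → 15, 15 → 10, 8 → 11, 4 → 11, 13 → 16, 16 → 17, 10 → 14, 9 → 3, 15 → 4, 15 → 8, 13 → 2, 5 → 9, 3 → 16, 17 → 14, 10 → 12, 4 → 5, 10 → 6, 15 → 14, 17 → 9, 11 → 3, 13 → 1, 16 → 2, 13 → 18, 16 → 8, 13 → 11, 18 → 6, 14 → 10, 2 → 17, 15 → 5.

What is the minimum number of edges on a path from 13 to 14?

2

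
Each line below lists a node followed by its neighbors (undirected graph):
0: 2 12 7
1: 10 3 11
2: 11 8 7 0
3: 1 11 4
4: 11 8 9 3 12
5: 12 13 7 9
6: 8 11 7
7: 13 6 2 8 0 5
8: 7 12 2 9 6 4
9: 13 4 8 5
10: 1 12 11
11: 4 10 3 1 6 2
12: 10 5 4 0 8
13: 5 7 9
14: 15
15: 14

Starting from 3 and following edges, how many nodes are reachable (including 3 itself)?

BFS from 3 visits: 3, 11, 4, 1, 10, 6, 2, 12, 9, 8, 7, 0, 5, 13
Reachable nodes: 14 of 16 total.

14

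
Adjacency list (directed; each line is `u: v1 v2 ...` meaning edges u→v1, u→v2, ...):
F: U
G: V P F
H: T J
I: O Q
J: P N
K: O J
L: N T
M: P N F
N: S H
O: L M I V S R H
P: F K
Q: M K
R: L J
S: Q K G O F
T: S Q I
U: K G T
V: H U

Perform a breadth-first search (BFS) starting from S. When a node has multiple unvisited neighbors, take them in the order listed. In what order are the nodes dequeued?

S → Q → K → G → O → F → M → J → V → P → L → I → R → H → U → N → T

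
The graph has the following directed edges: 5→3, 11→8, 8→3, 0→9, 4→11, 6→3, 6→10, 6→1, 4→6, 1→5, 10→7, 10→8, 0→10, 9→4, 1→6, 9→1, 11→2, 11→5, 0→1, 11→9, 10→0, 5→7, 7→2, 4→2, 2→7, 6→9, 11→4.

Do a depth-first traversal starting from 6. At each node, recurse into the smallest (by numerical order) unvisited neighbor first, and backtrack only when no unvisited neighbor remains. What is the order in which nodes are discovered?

6, 1, 5, 3, 7, 2, 9, 4, 11, 8, 10, 0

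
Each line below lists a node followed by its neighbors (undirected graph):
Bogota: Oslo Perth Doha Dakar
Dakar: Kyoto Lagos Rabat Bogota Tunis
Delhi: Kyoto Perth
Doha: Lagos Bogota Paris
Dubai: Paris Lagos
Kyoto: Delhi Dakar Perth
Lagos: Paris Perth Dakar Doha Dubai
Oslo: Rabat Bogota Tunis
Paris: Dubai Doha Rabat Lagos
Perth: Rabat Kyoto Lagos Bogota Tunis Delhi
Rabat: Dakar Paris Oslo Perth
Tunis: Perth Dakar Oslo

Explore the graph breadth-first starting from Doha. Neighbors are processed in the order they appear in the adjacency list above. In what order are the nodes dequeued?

Doha, Lagos, Bogota, Paris, Perth, Dakar, Dubai, Oslo, Rabat, Kyoto, Tunis, Delhi

Visit Doha; enqueue Lagos, Bogota, Paris → queue [Lagos, Bogota, Paris]
Visit Lagos; enqueue Perth, Dakar, Dubai → queue [Bogota, Paris, Perth, Dakar, Dubai]
Visit Bogota; enqueue Oslo → queue [Paris, Perth, Dakar, Dubai, Oslo]
Visit Paris; enqueue Rabat → queue [Perth, Dakar, Dubai, Oslo, Rabat]
Visit Perth; enqueue Kyoto, Tunis, Delhi → queue [Dakar, Dubai, Oslo, Rabat, Kyoto, Tunis, Delhi]
Visit Dakar → queue [Dubai, Oslo, Rabat, Kyoto, Tunis, Delhi]
Visit Dubai → queue [Oslo, Rabat, Kyoto, Tunis, Delhi]
Visit Oslo → queue [Rabat, Kyoto, Tunis, Delhi]
Visit Rabat → queue [Kyoto, Tunis, Delhi]
Visit Kyoto → queue [Tunis, Delhi]
Visit Tunis → queue [Delhi]
Visit Delhi → queue []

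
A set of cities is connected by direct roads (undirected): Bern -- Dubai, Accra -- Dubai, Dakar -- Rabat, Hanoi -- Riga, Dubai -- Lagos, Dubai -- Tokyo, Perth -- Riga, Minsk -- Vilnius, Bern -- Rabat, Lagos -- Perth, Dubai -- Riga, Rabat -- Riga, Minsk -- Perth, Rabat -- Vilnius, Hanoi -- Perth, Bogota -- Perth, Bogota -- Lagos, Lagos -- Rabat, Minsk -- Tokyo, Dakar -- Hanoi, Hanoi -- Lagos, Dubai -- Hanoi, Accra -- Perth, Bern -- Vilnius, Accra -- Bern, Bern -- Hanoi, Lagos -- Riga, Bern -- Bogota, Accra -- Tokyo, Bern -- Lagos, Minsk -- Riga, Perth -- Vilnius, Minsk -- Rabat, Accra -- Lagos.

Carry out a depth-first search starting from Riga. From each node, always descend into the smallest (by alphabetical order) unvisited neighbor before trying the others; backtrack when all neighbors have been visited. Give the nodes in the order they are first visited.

Visit Riga
Riga → Dubai
Dubai → Accra
Accra → Bern
Bern → Bogota
Bogota → Lagos
Lagos → Hanoi
Hanoi → Dakar
Dakar → Rabat
Rabat → Minsk
Minsk → Perth
Perth → Vilnius
Minsk → Tokyo

Riga -> Dubai -> Accra -> Bern -> Bogota -> Lagos -> Hanoi -> Dakar -> Rabat -> Minsk -> Perth -> Vilnius -> Tokyo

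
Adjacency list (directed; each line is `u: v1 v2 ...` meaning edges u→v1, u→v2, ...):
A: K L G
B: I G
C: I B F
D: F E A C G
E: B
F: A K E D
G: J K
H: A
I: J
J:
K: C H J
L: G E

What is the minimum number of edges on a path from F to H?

2

Level 0: F
Level 1: A, D, E, K
Level 2: B, C, G, H, J, L
Level 3: I
H first appears at level 2.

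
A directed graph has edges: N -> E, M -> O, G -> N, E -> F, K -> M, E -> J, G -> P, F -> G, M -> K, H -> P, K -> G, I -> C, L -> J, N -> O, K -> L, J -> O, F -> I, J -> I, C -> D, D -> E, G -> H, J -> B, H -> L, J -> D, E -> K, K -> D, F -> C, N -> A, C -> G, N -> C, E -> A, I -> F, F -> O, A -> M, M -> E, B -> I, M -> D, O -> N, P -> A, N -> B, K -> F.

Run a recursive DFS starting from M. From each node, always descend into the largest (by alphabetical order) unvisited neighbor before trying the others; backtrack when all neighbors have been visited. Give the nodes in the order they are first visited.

M, O, N, E, K, L, J, I, F, G, P, A, H, C, D, B

Visit M
M → O
O → N
N → E
E → K
K → L
L → J
J → I
I → F
F → G
G → P
P → A
G → H
F → C
C → D
J → B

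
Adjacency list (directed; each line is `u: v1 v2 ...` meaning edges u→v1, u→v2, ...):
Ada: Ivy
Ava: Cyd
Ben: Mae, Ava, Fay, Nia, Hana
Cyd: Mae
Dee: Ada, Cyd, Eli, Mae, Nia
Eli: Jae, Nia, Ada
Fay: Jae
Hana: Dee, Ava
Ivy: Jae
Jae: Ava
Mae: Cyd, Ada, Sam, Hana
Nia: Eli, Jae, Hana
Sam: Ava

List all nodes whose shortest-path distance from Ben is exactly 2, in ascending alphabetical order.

Level 0: Ben
Level 1: Ava, Fay, Hana, Mae, Nia
Level 2: Ada, Cyd, Dee, Eli, Jae, Sam
Level 3: Ivy

Ada, Cyd, Dee, Eli, Jae, Sam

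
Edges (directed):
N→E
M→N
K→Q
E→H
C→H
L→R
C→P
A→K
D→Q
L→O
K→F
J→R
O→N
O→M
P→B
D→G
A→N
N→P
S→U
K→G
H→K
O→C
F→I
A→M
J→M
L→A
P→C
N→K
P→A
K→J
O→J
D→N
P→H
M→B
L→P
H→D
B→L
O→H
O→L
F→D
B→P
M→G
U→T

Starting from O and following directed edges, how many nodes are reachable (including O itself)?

18

BFS from O visits: O, C, H, J, L, M, N, P, D, K, R, A, B, G, E, Q, F, I
Reachable nodes: 18 of 21 total.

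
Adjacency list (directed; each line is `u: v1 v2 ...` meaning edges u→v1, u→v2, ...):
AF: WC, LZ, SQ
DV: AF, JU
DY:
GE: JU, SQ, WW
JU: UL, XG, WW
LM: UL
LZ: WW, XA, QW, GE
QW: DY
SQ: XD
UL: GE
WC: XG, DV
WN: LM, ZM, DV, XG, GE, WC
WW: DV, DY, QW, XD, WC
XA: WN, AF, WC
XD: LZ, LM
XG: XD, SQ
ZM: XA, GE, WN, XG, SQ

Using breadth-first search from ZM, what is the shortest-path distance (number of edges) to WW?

2

Level 0: ZM
Level 1: GE, SQ, WN, XA, XG
Level 2: AF, DV, JU, LM, WC, WW, XD
Level 3: DY, LZ, QW, UL
WW first appears at level 2.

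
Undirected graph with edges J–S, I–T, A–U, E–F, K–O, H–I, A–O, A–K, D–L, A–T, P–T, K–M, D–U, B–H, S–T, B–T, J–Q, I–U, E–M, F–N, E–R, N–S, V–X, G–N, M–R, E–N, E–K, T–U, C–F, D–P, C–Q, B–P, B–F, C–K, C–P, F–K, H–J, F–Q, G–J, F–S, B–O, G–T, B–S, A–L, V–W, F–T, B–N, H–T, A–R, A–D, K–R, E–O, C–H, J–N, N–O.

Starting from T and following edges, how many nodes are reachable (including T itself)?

BFS from T visits: T, U, S, P, I, H, G, F, B, A, D, N, J, C, Q, K, E, O, R, L, M
Reachable nodes: 21 of 24 total.

21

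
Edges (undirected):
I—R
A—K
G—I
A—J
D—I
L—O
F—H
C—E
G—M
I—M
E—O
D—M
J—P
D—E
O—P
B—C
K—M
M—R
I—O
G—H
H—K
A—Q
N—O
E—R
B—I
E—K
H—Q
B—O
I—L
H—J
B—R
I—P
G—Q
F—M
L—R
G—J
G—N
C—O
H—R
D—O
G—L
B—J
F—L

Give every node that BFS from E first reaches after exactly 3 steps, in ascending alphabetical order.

F, G, J, Q

Level 0: E
Level 1: C, D, K, O, R
Level 2: A, B, H, I, L, M, N, P
Level 3: F, G, J, Q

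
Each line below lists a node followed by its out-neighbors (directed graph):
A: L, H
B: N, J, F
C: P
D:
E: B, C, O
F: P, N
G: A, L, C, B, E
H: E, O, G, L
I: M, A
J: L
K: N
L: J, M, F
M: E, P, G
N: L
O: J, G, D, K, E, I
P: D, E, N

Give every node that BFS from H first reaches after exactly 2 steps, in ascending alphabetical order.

Level 0: H
Level 1: E, G, L, O
Level 2: A, B, C, D, F, I, J, K, M
Level 3: N, P

A, B, C, D, F, I, J, K, M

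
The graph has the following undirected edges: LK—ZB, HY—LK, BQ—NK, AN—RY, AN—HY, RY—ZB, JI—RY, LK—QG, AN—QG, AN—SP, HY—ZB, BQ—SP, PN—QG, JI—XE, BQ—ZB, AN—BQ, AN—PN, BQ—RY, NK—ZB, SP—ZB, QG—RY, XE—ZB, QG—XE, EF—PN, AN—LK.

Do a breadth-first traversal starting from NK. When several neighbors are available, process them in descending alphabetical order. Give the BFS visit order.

Visit NK; enqueue ZB, BQ → queue [ZB, BQ]
Visit ZB; enqueue XE, SP, RY, LK, HY → queue [BQ, XE, SP, RY, LK, HY]
Visit BQ; enqueue AN → queue [XE, SP, RY, LK, HY, AN]
Visit XE; enqueue QG, JI → queue [SP, RY, LK, HY, AN, QG, JI]
Visit SP → queue [RY, LK, HY, AN, QG, JI]
Visit RY → queue [LK, HY, AN, QG, JI]
Visit LK → queue [HY, AN, QG, JI]
Visit HY → queue [AN, QG, JI]
Visit AN; enqueue PN → queue [QG, JI, PN]
Visit QG → queue [JI, PN]
Visit JI → queue [PN]
Visit PN; enqueue EF → queue [EF]
Visit EF → queue []

NK, ZB, BQ, XE, SP, RY, LK, HY, AN, QG, JI, PN, EF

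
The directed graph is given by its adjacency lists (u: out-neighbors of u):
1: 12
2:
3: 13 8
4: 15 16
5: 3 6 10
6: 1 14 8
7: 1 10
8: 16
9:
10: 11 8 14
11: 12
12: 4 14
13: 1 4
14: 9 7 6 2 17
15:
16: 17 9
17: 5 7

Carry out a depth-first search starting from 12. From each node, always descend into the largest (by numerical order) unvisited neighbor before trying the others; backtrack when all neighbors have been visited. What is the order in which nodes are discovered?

Visit 12
12 → 14
14 → 17
17 → 7
7 → 10
10 → 11
10 → 8
8 → 16
16 → 9
7 → 1
17 → 5
5 → 6
5 → 3
3 → 13
13 → 4
4 → 15
14 → 2

12 -> 14 -> 17 -> 7 -> 10 -> 11 -> 8 -> 16 -> 9 -> 1 -> 5 -> 6 -> 3 -> 13 -> 4 -> 15 -> 2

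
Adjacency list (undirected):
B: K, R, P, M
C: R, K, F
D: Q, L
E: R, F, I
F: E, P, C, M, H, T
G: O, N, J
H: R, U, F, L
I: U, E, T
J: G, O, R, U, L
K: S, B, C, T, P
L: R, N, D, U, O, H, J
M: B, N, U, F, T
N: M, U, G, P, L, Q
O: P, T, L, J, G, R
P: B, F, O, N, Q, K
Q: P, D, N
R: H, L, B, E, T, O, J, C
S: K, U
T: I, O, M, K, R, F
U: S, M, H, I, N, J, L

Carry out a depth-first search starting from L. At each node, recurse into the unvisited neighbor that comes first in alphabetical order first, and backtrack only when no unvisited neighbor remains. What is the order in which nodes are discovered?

Visit L
L → D
D → Q
Q → N
N → G
G → J
J → O
O → P
P → B
B → K
K → C
C → F
F → E
E → I
I → T
T → M
M → U
U → H
H → R
U → S

L, D, Q, N, G, J, O, P, B, K, C, F, E, I, T, M, U, H, R, S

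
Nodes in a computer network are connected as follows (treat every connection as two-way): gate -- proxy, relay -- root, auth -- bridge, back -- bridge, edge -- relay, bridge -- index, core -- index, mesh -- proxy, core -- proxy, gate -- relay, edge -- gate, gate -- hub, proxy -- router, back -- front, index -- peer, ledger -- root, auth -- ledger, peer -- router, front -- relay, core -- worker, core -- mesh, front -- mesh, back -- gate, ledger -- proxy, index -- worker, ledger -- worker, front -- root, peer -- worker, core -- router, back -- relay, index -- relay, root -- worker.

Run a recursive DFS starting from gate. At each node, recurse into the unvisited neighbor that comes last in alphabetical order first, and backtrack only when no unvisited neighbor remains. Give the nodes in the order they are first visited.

gate → relay → root → worker → peer → router → proxy → mesh → front → back → bridge → index → core → auth → ledger → edge → hub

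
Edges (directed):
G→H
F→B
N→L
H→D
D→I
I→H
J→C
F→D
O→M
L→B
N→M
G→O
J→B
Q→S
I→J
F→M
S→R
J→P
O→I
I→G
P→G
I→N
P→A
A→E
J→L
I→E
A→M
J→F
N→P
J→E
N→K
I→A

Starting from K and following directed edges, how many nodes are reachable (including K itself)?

BFS from K visits: K
Reachable nodes: 1 of 19 total.

1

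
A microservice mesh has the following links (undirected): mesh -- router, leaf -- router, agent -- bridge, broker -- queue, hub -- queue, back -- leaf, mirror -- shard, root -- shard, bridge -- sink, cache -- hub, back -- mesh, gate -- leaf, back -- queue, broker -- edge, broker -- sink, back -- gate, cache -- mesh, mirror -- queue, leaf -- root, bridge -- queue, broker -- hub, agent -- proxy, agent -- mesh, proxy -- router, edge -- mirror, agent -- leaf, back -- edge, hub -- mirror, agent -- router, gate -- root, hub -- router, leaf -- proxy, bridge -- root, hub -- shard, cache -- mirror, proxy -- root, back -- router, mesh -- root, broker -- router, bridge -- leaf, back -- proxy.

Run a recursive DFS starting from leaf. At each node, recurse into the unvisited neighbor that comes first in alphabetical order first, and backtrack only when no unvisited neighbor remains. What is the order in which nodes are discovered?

leaf, agent, bridge, queue, back, edge, broker, hub, cache, mesh, root, gate, proxy, router, shard, mirror, sink

Visit leaf
leaf → agent
agent → bridge
bridge → queue
queue → back
back → edge
edge → broker
broker → hub
hub → cache
cache → mesh
mesh → root
root → gate
root → proxy
proxy → router
root → shard
shard → mirror
broker → sink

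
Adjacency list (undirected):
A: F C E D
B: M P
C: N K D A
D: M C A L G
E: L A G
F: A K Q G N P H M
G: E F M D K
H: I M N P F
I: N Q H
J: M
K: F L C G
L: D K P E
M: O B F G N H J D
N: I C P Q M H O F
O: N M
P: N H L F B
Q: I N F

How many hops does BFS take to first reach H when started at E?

3

Level 0: E
Level 1: A, G, L
Level 2: C, D, F, K, M, P
Level 3: B, H, J, N, O, Q
Level 4: I
H first appears at level 3.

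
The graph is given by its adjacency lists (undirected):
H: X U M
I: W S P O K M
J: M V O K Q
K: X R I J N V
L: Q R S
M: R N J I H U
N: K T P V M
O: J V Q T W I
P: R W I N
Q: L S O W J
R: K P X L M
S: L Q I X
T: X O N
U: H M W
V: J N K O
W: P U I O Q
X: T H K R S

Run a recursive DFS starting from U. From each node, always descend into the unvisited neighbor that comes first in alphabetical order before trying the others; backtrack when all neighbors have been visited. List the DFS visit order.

U → H → M → I → K → J → O → Q → L → R → P → N → T → X → S → V → W

Visit U
U → H
H → M
M → I
I → K
K → J
J → O
O → Q
Q → L
L → R
R → P
P → N
N → T
T → X
X → S
N → V
P → W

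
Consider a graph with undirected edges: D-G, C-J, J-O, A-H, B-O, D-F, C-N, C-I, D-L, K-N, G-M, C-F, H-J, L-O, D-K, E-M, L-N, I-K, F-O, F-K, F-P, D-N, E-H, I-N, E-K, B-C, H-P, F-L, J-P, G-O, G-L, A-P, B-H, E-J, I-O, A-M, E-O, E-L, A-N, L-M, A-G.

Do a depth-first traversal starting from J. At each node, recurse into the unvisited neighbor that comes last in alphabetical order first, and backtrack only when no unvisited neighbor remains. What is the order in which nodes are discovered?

Visit J
J → P
P → H
H → E
E → O
O → L
L → N
N → K
K → I
I → C
C → F
F → D
D → G
G → M
M → A
C → B

J → P → H → E → O → L → N → K → I → C → F → D → G → M → A → B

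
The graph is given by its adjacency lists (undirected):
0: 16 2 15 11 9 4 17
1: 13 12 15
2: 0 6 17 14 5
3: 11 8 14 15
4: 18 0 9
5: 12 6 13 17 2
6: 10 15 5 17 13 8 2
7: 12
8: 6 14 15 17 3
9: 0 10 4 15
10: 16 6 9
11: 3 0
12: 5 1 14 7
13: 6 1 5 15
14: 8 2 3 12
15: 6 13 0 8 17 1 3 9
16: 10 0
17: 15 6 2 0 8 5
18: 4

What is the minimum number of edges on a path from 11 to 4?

Level 0: 11
Level 1: 0, 3
Level 2: 2, 4, 8, 9, 14, 15, 16, 17
Level 3: 1, 5, 6, 10, 12, 13, 18
Level 4: 7
4 first appears at level 2.

2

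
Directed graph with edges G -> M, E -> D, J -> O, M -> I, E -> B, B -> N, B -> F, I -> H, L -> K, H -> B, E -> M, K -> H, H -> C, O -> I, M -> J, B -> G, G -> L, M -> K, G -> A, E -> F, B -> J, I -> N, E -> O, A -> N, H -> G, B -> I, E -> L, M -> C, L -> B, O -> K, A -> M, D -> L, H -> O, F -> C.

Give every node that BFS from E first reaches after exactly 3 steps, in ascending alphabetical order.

Level 0: E
Level 1: B, D, F, L, M, O
Level 2: C, G, I, J, K, N
Level 3: A, H

A, H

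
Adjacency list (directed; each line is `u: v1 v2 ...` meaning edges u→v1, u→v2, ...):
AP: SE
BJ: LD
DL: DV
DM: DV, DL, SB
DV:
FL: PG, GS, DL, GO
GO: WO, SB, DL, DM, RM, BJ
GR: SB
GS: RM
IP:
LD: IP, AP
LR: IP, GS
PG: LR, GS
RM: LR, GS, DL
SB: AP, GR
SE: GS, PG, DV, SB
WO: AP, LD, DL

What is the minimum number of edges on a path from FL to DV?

Level 0: FL
Level 1: DL, GO, GS, PG
Level 2: BJ, DM, DV, LR, RM, SB, WO
Level 3: AP, GR, IP, LD
Level 4: SE
DV first appears at level 2.

2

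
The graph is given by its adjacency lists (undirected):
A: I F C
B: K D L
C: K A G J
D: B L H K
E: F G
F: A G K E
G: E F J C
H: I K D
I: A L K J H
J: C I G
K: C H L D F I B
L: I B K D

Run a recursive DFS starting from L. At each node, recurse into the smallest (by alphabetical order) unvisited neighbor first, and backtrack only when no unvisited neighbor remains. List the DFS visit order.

L, B, D, H, I, A, C, G, E, F, K, J

Visit L
L → B
B → D
D → H
H → I
I → A
A → C
C → G
G → E
E → F
F → K
G → J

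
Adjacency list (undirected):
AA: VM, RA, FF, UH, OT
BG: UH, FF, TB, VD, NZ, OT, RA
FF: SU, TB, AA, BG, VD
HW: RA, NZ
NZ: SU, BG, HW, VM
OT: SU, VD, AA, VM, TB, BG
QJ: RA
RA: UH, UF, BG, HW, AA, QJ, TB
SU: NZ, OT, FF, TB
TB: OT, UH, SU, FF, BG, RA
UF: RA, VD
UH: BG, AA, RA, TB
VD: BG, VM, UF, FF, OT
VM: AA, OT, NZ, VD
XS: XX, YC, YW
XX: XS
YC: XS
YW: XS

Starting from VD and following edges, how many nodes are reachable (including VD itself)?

14

BFS from VD visits: VD, BG, FF, OT, UF, VM, NZ, RA, TB, UH, AA, SU, HW, QJ
Reachable nodes: 14 of 18 total.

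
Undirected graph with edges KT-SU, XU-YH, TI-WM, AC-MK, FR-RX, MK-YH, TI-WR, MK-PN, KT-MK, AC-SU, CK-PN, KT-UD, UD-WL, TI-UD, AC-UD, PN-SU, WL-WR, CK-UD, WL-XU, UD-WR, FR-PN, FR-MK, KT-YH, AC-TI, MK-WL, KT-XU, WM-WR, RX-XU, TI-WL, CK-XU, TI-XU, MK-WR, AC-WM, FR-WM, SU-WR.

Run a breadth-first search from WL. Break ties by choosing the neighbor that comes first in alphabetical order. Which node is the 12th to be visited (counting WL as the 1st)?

WM

Visit WL; enqueue MK, TI, UD, WR, XU → queue [MK, TI, UD, WR, XU]
Visit MK; enqueue AC, FR, KT, PN, YH → queue [TI, UD, WR, XU, AC, FR, KT, PN, YH]
Visit TI; enqueue WM → queue [UD, WR, XU, AC, FR, KT, PN, YH, WM]
Visit UD; enqueue CK → queue [WR, XU, AC, FR, KT, PN, YH, WM, CK]
Visit WR; enqueue SU → queue [XU, AC, FR, KT, PN, YH, WM, CK, SU]
Visit XU; enqueue RX → queue [AC, FR, KT, PN, YH, WM, CK, SU, RX]
Visit AC → queue [FR, KT, PN, YH, WM, CK, SU, RX]
Visit FR → queue [KT, PN, YH, WM, CK, SU, RX]
Visit KT → queue [PN, YH, WM, CK, SU, RX]
Visit PN → queue [YH, WM, CK, SU, RX]
Visit YH → queue [WM, CK, SU, RX]
Visit WM → queue [CK, SU, RX]
Visit CK → queue [SU, RX]
Visit SU → queue [RX]
Visit RX → queue []

Visit order: WL, MK, TI, UD, WR, XU, AC, FR, KT, PN, YH, WM, CK, SU, RX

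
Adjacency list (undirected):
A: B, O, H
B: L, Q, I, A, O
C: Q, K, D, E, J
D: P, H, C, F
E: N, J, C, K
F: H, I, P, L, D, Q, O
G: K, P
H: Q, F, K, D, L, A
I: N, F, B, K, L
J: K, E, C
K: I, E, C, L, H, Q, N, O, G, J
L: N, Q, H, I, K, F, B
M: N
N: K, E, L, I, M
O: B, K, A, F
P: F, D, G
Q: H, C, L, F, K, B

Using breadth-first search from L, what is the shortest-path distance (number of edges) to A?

2

Level 0: L
Level 1: B, F, H, I, K, N, Q
Level 2: A, C, D, E, G, J, M, O, P
A first appears at level 2.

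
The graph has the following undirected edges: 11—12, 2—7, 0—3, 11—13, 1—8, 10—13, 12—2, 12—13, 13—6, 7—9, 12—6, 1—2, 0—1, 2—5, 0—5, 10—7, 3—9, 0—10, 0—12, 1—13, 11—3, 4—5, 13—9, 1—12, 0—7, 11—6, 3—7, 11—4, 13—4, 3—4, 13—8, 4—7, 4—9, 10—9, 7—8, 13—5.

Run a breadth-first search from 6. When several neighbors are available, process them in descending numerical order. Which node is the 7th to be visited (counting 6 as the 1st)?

8

Visit 6; enqueue 13, 12, 11 → queue [13, 12, 11]
Visit 13; enqueue 10, 9, 8, 5, 4, 1 → queue [12, 11, 10, 9, 8, 5, 4, 1]
Visit 12; enqueue 2, 0 → queue [11, 10, 9, 8, 5, 4, 1, 2, 0]
Visit 11; enqueue 3 → queue [10, 9, 8, 5, 4, 1, 2, 0, 3]
Visit 10; enqueue 7 → queue [9, 8, 5, 4, 1, 2, 0, 3, 7]
Visit 9 → queue [8, 5, 4, 1, 2, 0, 3, 7]
Visit 8 → queue [5, 4, 1, 2, 0, 3, 7]
Visit 5 → queue [4, 1, 2, 0, 3, 7]
Visit 4 → queue [1, 2, 0, 3, 7]
Visit 1 → queue [2, 0, 3, 7]
Visit 2 → queue [0, 3, 7]
Visit 0 → queue [3, 7]
Visit 3 → queue [7]
Visit 7 → queue []

Visit order: 6, 13, 12, 11, 10, 9, 8, 5, 4, 1, 2, 0, 3, 7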